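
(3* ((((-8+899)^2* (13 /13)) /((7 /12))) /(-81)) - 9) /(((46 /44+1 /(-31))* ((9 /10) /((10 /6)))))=-1337095100 /14511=-92143.55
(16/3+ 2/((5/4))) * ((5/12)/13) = 2/9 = 0.22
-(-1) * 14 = 14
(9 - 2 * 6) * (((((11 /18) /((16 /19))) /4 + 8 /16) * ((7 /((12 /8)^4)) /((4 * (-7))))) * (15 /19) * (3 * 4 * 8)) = 3925 /513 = 7.65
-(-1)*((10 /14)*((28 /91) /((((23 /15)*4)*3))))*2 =50 /2093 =0.02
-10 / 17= -0.59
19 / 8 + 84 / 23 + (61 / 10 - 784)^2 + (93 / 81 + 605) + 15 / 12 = 75233135947 / 124200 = 605741.84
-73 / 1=-73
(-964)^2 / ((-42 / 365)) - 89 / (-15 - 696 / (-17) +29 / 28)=-2177789802964 / 269661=-8076028.06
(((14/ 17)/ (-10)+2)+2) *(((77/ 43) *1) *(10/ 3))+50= 53644/ 731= 73.38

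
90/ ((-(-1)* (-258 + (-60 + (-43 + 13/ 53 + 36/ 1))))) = -2385/ 8606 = -0.28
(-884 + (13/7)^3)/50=-60203/3430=-17.55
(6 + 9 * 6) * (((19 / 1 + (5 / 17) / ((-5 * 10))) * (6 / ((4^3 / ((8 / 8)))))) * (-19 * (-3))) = 6089.99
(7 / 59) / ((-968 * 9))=-7 / 514008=-0.00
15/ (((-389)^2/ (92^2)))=126960/ 151321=0.84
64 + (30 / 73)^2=341956 / 5329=64.17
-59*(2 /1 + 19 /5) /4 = -1711 /20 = -85.55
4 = 4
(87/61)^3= 658503/226981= 2.90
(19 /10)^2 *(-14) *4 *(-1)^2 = -5054 /25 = -202.16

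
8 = 8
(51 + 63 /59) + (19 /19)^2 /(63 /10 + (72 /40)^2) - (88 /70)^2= 1744175302 /34475175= 50.59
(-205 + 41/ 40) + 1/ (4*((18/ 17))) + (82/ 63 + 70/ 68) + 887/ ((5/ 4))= 2177095/ 4284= 508.19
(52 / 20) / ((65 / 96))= 96 / 25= 3.84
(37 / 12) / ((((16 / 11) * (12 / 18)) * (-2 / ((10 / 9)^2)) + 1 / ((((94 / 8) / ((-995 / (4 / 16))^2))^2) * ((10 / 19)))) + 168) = 22476575 / 25172121064304418144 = 0.00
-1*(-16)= 16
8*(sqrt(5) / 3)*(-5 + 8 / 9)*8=-2368*sqrt(5) / 27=-196.11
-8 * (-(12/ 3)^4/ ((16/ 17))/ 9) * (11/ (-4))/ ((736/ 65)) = -12155/ 207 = -58.72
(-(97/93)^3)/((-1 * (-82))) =-912673/65957274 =-0.01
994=994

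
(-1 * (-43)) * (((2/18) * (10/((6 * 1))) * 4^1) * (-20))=-17200/27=-637.04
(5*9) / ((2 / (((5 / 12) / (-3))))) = -25 / 8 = -3.12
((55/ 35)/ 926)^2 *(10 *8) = 2420/ 10504081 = 0.00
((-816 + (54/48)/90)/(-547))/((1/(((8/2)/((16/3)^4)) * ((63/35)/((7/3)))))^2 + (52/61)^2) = 0.00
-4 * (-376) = 1504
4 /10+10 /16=41 /40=1.02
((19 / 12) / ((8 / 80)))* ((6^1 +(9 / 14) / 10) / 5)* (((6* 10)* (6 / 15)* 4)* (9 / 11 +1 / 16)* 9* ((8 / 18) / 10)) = 500061 / 770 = 649.43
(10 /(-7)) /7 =-10 /49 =-0.20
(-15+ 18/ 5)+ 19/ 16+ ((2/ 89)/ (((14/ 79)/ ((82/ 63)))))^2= -1255218270097/ 123238720080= -10.19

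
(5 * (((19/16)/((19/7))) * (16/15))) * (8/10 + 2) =98/15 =6.53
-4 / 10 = -2 / 5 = -0.40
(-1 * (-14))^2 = 196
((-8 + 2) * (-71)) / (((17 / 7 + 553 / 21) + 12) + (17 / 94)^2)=79046856 / 7569685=10.44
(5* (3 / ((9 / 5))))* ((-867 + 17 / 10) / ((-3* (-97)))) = -43265 / 1746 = -24.78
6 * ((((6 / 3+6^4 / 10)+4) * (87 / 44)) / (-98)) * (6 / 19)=-265437 / 51205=-5.18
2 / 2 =1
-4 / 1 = -4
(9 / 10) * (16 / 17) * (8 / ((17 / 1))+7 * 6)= 51984 / 1445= 35.98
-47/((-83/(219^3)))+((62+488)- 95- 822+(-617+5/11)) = 5429390326/913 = 5946758.30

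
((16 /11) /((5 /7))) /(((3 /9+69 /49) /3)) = 3087 /880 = 3.51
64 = 64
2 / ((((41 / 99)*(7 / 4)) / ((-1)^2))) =792 / 287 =2.76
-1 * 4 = -4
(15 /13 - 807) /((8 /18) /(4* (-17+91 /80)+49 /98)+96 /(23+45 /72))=-69243741 /348556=-198.66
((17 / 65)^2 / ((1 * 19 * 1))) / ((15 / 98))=28322 / 1204125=0.02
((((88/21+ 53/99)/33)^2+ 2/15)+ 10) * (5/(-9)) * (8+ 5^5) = -83186936491217/4706920449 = -17673.33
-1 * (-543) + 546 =1089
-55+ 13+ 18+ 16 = -8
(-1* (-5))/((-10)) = -1/2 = -0.50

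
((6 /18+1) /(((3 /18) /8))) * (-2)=-128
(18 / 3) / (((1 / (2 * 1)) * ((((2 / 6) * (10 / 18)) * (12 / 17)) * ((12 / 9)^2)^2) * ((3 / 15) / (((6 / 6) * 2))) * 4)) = 37179 / 512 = 72.62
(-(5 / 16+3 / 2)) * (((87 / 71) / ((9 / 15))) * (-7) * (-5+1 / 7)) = -71485 / 568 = -125.85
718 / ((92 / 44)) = 7898 / 23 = 343.39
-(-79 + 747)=-668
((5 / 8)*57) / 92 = 0.39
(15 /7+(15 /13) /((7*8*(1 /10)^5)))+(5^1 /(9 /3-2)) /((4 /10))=377665 /182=2075.08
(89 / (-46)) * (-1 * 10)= 445 / 23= 19.35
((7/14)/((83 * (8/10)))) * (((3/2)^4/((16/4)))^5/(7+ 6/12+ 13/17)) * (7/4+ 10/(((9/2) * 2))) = 3391866381195/400686088978432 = 0.01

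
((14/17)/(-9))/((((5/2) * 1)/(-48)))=448/255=1.76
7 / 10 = 0.70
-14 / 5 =-2.80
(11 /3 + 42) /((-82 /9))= -411 /82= -5.01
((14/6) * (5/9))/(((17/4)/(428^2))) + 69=55942.12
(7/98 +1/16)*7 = 15/16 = 0.94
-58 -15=-73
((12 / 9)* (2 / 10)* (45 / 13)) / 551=12 / 7163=0.00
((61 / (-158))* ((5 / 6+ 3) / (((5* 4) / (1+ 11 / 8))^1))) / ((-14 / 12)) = 26657 / 176960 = 0.15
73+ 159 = 232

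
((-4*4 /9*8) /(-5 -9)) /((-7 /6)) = -128 /147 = -0.87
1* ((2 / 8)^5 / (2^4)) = 1 / 16384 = 0.00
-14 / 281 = -0.05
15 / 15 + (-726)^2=527077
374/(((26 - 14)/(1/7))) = 187/42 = 4.45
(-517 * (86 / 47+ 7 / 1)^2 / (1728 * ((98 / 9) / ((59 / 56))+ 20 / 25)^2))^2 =244629219970253675390625 / 6912074943073141547597824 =0.04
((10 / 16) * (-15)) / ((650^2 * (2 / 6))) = -9 / 135200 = -0.00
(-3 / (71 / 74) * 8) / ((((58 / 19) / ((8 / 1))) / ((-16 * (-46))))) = -99342336 / 2059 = -48247.86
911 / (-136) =-911 / 136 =-6.70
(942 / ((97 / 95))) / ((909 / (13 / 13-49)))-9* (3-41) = 2873294 / 9797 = 293.28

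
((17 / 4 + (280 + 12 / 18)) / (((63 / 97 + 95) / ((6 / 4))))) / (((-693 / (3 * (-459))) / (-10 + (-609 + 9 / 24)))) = -35874154953 / 6531712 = -5492.31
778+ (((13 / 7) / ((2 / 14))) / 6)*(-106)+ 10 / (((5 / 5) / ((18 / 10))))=1699 / 3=566.33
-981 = -981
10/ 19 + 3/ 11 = 167/ 209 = 0.80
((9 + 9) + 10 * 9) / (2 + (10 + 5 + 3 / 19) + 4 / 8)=6.12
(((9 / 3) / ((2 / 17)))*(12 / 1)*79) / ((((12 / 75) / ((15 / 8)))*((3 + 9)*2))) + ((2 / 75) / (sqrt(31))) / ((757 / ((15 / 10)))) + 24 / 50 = sqrt(31) / 586675 + 37773411 / 3200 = 11804.19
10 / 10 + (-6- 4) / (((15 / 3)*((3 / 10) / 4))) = -77 / 3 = -25.67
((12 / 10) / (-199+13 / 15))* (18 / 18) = -9 / 1486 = -0.01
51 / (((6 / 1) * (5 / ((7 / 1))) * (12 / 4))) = 119 / 30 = 3.97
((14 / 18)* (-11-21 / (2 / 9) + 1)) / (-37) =1463 / 666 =2.20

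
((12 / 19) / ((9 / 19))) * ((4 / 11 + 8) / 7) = 368 / 231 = 1.59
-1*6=-6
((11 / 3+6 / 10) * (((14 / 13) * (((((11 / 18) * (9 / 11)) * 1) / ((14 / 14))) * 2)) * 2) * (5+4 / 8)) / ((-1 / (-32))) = 315392 / 195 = 1617.39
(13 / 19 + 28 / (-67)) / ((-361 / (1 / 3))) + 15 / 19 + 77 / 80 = 64400941 / 36764240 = 1.75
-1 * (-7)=7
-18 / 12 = -3 / 2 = -1.50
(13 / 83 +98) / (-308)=-8147 / 25564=-0.32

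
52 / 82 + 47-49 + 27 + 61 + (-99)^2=405393 / 41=9887.63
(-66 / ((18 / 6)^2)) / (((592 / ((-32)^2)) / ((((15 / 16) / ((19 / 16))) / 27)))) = -7040 / 18981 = -0.37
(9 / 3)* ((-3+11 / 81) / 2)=-116 / 27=-4.30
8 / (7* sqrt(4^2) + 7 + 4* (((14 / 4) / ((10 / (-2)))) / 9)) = 360 / 1561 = 0.23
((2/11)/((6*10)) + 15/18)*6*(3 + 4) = 1932/55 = 35.13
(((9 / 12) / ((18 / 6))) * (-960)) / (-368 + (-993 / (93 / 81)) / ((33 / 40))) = 10230 / 60371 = 0.17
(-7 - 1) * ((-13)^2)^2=-228488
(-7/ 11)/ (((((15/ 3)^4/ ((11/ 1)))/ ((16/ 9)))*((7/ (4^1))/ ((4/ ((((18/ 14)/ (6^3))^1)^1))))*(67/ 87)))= -415744/ 41875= -9.93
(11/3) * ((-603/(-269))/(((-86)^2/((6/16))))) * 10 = 33165/7958096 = 0.00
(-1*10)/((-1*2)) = 5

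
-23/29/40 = -23/1160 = -0.02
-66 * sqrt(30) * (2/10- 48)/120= 144.00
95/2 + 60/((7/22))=236.07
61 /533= 0.11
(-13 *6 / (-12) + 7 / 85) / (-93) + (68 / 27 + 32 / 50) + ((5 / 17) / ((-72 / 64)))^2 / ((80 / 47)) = 3.13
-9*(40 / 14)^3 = -72000 / 343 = -209.91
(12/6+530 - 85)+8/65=29063/65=447.12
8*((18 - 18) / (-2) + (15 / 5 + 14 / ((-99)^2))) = 235336 / 9801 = 24.01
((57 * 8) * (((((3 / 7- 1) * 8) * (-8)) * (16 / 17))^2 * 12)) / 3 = 30601641984 / 14161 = 2160980.30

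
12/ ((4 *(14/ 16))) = 24/ 7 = 3.43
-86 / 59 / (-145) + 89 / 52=765867 / 444860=1.72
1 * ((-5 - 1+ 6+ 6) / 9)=2 / 3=0.67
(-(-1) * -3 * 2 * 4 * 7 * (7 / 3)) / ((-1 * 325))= 392 / 325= 1.21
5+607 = 612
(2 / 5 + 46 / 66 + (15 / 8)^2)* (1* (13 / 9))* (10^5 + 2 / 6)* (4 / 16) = 166566.47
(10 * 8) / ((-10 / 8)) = -64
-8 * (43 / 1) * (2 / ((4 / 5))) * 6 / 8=-645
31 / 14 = 2.21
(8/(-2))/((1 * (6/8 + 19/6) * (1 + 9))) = -24/235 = -0.10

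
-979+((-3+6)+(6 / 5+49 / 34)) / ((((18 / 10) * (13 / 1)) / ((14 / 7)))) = -1946272 / 1989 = -978.52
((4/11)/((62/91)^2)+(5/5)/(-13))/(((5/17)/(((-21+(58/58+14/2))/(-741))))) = 1650394/39165555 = 0.04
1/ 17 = 0.06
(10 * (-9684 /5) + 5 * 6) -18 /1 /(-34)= -328737 /17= -19337.47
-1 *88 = -88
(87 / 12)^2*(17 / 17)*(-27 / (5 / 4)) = -1135.35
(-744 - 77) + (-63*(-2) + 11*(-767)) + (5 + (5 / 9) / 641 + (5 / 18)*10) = -9124.22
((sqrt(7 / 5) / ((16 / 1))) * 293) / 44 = 293 * sqrt(35) / 3520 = 0.49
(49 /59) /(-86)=-49 /5074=-0.01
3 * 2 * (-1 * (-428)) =2568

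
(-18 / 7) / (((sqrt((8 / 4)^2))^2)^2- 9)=-18 / 49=-0.37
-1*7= -7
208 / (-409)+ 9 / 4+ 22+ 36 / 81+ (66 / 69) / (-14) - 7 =40578281 / 2370564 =17.12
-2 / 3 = -0.67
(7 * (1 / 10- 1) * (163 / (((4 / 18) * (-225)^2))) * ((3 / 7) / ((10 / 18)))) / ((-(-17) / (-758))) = 1667979 / 531250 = 3.14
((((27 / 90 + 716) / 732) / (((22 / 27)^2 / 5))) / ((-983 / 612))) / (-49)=266313177 / 2844165016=0.09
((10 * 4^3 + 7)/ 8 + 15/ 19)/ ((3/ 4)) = 108.89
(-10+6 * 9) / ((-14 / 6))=-18.86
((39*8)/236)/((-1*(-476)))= 0.00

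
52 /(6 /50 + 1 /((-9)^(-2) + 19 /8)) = 2011100 /20841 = 96.50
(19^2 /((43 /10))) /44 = 1805 /946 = 1.91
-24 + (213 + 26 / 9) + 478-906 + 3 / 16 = -33973 / 144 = -235.92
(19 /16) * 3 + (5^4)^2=6250057 /16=390628.56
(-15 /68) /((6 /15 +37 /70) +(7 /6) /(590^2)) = -54825750 /230791133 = -0.24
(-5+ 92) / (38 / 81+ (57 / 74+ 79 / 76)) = 19816164 / 519065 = 38.18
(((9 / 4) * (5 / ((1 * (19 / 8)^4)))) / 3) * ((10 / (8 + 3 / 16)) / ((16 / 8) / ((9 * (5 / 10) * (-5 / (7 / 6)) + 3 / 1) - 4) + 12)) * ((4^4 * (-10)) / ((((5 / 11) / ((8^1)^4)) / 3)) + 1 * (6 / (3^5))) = -837087.75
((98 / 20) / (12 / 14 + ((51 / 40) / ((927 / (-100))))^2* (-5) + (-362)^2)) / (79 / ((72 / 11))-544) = -4715997552 / 67089120308585195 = -0.00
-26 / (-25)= 26 / 25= 1.04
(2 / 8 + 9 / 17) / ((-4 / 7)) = -371 / 272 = -1.36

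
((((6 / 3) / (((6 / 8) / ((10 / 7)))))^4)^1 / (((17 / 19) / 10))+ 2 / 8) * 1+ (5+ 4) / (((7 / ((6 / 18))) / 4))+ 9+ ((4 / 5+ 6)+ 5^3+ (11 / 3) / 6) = 165128488787 / 66123540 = 2497.27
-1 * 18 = -18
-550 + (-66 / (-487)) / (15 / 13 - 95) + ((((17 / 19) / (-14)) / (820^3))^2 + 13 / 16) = -350935230627186154260385014677 / 639006364557616292608000000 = -549.19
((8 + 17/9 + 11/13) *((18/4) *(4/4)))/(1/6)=3768/13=289.85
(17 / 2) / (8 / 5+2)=85 / 36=2.36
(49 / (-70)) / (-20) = 7 / 200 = 0.04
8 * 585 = 4680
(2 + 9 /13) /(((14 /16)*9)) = 40 /117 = 0.34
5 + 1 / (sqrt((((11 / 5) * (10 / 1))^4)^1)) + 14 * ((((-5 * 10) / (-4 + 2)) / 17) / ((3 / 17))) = 176663 / 1452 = 121.67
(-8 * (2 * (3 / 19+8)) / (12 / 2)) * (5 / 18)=-6.04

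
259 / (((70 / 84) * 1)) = 1554 / 5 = 310.80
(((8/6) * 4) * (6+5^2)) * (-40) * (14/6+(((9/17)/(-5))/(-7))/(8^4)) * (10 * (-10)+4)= 528855877/357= 1481389.01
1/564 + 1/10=287/2820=0.10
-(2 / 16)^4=-1 / 4096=-0.00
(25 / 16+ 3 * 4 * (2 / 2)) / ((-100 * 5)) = -217 / 8000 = -0.03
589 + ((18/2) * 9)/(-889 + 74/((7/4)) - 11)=3535789/6004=588.91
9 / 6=3 / 2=1.50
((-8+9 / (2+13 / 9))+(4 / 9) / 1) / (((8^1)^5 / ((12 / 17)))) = -1379 / 12951552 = -0.00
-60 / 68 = -15 / 17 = -0.88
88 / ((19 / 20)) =1760 / 19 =92.63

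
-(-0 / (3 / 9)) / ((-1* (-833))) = 0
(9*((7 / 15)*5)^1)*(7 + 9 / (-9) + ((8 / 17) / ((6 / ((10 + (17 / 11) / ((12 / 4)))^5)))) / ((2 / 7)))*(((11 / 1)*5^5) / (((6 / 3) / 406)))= 312819159195271487500 / 60481971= 5172105902356.78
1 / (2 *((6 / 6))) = 1 / 2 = 0.50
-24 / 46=-12 / 23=-0.52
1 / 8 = 0.12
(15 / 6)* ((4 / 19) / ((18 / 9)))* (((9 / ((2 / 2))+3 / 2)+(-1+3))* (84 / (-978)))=-875 / 3097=-0.28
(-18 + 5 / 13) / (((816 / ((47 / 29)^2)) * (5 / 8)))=-505861 / 5575830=-0.09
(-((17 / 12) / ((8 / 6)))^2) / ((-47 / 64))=289 / 188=1.54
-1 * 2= -2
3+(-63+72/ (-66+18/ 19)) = -6294/ 103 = -61.11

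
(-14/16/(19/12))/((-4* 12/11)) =0.13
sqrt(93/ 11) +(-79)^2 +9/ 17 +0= sqrt(1023)/ 11 +106106/ 17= 6244.44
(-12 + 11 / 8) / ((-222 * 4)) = 85 / 7104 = 0.01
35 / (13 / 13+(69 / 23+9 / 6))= 70 / 11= 6.36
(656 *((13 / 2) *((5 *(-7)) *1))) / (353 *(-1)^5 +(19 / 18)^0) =18655 / 44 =423.98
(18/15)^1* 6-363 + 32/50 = -8879/25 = -355.16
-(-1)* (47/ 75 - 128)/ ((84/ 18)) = -9553/ 350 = -27.29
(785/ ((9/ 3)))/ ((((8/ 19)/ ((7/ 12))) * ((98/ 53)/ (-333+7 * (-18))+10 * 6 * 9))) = 282206715/ 420367424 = 0.67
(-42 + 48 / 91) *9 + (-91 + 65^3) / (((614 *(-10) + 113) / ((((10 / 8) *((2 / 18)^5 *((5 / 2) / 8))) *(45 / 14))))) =-85960065043003 / 230299288128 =-373.25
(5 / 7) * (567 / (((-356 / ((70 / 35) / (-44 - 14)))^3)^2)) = 405 / 1210843389805728978866176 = 0.00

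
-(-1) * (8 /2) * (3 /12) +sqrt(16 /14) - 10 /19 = 9 /19 +2 * sqrt(14) /7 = 1.54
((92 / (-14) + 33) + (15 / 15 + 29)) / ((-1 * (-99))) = 395 / 693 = 0.57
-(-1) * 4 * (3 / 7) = 12 / 7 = 1.71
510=510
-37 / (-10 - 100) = 37 / 110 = 0.34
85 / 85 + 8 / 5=13 / 5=2.60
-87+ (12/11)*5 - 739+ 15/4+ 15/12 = -8971/11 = -815.55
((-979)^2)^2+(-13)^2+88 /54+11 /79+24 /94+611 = 92091486023269438 /100251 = 918609151263.02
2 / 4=1 / 2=0.50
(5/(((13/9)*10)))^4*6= 19683/228488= 0.09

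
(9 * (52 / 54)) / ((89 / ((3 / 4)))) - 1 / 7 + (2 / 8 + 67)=67.18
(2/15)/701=2/10515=0.00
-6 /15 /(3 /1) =-2 /15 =-0.13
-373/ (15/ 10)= -746/ 3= -248.67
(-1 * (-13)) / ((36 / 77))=1001 / 36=27.81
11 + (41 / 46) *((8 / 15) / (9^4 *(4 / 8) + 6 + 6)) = 24990403 / 2271825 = 11.00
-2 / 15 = -0.13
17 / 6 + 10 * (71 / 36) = 203 / 9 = 22.56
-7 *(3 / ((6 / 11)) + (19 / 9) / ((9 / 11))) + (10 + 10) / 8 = -4379 / 81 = -54.06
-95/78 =-1.22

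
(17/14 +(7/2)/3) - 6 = -76/21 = -3.62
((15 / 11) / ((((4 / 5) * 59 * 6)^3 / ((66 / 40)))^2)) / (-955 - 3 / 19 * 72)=-653125 / 87706558313214045585408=-0.00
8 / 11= 0.73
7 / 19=0.37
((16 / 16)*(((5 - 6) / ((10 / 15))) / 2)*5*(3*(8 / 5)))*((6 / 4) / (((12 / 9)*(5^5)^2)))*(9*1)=-729 / 39062500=-0.00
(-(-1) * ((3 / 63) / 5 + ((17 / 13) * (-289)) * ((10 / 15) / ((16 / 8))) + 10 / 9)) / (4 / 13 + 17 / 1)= -511276 / 70875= -7.21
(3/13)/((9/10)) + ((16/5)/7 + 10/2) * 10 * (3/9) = 5036/273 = 18.45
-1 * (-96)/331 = 96/331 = 0.29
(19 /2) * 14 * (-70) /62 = -4655 /31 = -150.16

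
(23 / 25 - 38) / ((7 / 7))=-927 / 25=-37.08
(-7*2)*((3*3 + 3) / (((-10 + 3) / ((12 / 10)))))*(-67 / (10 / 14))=-67536 / 25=-2701.44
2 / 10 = 1 / 5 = 0.20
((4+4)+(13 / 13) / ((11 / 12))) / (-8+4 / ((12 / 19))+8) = 300 / 209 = 1.44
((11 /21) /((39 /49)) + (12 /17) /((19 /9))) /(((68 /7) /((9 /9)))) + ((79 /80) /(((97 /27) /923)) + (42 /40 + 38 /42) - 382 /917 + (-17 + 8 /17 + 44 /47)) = 239.75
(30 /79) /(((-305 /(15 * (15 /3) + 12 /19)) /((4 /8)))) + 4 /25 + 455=1041764844 /2289025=455.11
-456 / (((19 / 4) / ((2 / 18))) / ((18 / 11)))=-192 / 11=-17.45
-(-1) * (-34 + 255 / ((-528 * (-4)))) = -23851 / 704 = -33.88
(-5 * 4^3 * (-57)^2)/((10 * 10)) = -51984/5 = -10396.80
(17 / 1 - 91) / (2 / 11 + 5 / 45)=-252.62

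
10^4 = 10000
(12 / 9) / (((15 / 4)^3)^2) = 16384 / 34171875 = 0.00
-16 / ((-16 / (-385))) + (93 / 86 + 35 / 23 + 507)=246465 / 1978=124.60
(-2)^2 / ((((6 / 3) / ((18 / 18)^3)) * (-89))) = -0.02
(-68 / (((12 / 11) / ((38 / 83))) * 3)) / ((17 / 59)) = -24662 / 747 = -33.01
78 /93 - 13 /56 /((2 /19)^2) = -139659 /6944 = -20.11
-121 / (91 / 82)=-9922 / 91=-109.03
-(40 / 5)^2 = -64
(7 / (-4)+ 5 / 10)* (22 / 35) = -11 / 14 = -0.79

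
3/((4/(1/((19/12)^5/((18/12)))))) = 279936/2476099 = 0.11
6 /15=2 /5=0.40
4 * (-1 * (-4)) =16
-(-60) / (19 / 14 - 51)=-168 / 139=-1.21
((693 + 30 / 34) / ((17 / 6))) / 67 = 3.66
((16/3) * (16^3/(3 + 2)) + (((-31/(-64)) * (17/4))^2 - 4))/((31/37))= 158922439627/30474240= 5214.98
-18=-18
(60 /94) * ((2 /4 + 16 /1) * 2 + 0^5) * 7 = 6930 /47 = 147.45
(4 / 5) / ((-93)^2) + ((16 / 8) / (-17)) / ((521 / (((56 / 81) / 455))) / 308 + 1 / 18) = -239162684 / 18150354149805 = -0.00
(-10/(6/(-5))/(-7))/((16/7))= -25/48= -0.52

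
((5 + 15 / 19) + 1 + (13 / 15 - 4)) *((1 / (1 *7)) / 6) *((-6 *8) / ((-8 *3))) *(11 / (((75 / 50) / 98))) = 320936 / 2565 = 125.12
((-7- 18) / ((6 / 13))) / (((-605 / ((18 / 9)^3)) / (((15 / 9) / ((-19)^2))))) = 1300 / 393129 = 0.00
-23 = -23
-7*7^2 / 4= -343 / 4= -85.75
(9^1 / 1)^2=81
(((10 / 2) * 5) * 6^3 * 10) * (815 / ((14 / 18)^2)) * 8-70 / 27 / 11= 8469988556570 / 14553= 582009795.68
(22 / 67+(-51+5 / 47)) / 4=-12.64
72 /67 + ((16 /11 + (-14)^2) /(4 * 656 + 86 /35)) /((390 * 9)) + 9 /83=389183718386 /328957512741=1.18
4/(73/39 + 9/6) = 312/263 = 1.19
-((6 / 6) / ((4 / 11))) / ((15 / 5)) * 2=-11 / 6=-1.83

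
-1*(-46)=46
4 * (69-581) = -2048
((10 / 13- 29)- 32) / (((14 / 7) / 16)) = -6264 / 13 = -481.85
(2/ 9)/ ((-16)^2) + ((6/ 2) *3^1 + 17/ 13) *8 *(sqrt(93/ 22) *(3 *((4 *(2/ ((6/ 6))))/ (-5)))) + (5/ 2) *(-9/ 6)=-12864 *sqrt(2046)/ 715 - 4319/ 1152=-817.56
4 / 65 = 0.06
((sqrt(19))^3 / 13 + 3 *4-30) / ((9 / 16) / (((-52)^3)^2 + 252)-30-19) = 5693935655808 / 15500158174135-6010265414464 *sqrt(19) / 201502056263755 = 0.24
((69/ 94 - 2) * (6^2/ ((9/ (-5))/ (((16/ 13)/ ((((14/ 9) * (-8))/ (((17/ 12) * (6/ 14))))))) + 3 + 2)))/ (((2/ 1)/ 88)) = -2670360/ 46577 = -57.33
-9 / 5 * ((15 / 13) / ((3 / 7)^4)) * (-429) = 26411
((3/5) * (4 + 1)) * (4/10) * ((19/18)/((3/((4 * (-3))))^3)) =-1216/15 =-81.07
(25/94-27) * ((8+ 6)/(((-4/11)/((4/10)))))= 193501/470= 411.70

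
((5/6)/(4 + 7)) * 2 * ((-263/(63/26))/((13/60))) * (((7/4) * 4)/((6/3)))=-26300/99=-265.66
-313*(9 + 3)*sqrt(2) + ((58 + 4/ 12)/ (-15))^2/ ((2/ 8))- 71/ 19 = 87349/ 1539- 3756*sqrt(2) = -5255.03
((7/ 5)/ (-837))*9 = -7/ 465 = -0.02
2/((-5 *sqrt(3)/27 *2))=-3.12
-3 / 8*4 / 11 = -0.14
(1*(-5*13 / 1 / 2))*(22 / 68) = -715 / 68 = -10.51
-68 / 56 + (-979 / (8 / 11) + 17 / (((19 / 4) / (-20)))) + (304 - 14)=-1201169 / 1064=-1128.92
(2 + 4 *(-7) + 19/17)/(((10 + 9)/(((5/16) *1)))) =-2115/5168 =-0.41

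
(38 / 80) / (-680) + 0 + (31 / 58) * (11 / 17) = 272249 / 788800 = 0.35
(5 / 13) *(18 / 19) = 90 / 247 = 0.36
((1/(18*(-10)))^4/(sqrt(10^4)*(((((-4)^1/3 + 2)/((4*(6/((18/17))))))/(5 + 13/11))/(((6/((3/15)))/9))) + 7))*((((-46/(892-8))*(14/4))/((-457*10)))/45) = 119/1007526633048000000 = 0.00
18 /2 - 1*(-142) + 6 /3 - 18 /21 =1065 /7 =152.14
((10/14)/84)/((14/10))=25/4116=0.01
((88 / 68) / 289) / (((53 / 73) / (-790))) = -1268740 / 260389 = -4.87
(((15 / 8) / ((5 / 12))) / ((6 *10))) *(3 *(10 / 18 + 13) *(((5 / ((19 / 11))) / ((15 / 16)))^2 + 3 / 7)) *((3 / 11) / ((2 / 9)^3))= 3358580517 / 4447520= 755.16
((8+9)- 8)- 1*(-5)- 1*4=10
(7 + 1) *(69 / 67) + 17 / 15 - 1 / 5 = 9218 / 1005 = 9.17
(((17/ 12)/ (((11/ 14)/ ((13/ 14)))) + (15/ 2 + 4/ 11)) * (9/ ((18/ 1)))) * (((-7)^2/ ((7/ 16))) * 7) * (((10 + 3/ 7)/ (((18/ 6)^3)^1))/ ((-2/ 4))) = -2573396/ 891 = -2888.21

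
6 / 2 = 3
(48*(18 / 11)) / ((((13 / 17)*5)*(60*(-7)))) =-1224 / 25025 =-0.05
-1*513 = -513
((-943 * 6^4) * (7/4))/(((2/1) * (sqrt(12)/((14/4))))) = -1247589 * sqrt(3)/2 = -1080443.77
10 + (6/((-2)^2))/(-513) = 3419/342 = 10.00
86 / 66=43 / 33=1.30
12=12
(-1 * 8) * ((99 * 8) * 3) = -19008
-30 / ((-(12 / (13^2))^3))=24134045 / 288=83798.77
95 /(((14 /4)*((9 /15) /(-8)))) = -361.90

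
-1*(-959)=959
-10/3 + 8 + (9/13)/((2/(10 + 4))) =371/39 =9.51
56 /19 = 2.95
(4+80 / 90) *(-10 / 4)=-110 / 9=-12.22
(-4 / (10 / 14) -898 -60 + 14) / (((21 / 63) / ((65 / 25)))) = -185172 / 25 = -7406.88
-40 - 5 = -45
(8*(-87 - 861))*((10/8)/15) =-632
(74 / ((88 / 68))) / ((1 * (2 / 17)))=10693 / 22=486.05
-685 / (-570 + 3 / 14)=9590 / 7977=1.20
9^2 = 81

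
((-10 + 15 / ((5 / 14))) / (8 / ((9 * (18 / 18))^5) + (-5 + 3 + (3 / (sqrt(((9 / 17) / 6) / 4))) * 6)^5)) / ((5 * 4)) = 188159832011072223 / 37193495812677168049740159287 + 1131417660429597816 * sqrt(102) / 185967479063385840248700796435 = 0.00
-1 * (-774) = 774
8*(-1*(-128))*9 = 9216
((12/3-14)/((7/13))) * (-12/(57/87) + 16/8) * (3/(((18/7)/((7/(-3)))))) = -141050/171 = -824.85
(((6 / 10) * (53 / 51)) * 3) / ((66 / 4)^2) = 212 / 30855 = 0.01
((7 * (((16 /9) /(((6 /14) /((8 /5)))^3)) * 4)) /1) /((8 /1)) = 323.77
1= 1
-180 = -180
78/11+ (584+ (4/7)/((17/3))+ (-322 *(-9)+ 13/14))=1305305/374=3490.12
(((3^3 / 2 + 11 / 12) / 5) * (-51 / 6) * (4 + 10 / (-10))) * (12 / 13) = -8823 / 130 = -67.87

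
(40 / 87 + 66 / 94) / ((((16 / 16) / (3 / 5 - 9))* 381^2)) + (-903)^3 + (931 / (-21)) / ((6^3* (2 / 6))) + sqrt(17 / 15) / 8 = -17481967339601424611 / 23742533160 + sqrt(255) / 120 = -736314327.48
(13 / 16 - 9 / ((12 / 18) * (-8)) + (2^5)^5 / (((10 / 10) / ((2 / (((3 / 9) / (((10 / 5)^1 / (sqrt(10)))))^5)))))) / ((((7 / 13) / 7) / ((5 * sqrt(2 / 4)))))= 75846317314.27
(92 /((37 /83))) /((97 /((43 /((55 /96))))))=31521408 /197395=159.69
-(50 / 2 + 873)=-898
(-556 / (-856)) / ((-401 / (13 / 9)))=-1807 / 772326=-0.00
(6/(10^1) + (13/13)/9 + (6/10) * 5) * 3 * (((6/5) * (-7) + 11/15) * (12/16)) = -3841/60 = -64.02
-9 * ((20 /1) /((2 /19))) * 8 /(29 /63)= -861840 /29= -29718.62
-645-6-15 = -666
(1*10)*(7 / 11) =6.36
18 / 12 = 3 / 2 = 1.50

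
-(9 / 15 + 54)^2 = -2981.16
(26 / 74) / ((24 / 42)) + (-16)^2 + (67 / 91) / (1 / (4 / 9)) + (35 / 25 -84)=174.34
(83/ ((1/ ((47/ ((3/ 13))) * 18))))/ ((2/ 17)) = 2586363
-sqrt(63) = -3 * sqrt(7) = -7.94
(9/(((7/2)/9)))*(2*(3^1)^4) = 26244/7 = 3749.14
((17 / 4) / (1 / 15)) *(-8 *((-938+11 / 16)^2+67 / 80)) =-57352106967 / 128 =-448063335.68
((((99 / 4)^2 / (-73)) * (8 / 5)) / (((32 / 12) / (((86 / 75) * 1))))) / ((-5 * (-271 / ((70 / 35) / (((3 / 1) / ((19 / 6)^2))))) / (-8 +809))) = -4513514049 / 197830000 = -22.82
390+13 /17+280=11403 /17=670.76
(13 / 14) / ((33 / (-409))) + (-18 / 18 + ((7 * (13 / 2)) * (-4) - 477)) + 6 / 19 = -5891731 / 8778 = -671.19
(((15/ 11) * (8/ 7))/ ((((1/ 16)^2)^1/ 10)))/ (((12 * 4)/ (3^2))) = 57600/ 77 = 748.05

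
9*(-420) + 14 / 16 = -30233 / 8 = -3779.12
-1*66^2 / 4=-1089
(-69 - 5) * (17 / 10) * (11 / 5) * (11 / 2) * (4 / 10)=-76109 / 125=-608.87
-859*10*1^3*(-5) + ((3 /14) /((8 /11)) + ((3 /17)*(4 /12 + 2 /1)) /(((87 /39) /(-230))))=2369199309 /55216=42907.84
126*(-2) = -252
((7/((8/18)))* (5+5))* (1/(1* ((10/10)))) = 315/2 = 157.50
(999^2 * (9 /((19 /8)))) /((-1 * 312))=-2994003 /247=-12121.47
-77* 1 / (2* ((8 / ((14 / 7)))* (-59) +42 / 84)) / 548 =77 / 258108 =0.00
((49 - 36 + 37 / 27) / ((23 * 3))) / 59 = 388 / 109917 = 0.00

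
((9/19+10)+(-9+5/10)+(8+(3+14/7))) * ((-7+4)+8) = 2845/38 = 74.87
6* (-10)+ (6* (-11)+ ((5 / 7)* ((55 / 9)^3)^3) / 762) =22766453807992799 / 2066500888326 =11016.91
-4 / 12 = -1 / 3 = -0.33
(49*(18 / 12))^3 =397065.38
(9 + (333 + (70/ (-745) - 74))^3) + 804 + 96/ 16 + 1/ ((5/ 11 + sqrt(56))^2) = 2616628478335047979293/ 150763086931949 - 26620 * sqrt(14)/ 45576001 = 17355896.14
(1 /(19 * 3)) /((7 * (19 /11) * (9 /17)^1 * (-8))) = -187 /545832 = -0.00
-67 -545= -612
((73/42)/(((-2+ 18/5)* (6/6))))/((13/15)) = 1825/1456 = 1.25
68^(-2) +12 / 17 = 3265 / 4624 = 0.71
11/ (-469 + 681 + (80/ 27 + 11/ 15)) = 1485/ 29119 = 0.05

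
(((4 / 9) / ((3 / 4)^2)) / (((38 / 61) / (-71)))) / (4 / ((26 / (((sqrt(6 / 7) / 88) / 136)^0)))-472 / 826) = 6305936 / 29241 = 215.65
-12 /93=-0.13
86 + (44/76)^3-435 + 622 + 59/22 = 41629117/150898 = 275.88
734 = 734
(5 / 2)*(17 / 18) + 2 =157 / 36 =4.36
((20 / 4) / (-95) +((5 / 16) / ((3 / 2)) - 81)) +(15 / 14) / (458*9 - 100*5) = -467335895 / 5780712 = -80.84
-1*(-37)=37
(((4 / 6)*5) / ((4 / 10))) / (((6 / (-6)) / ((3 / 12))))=-25 / 12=-2.08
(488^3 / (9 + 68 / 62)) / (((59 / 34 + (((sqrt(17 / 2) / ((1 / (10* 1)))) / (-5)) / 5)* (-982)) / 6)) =-361345035929600 / 3954411062141 + 40896908676669440* sqrt(34) / 3954411062141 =60212.90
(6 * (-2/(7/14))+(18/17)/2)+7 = -280/17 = -16.47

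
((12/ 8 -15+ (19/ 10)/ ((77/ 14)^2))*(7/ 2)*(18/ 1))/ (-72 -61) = 146331/ 22990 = 6.36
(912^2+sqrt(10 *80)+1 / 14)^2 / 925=46577668 *sqrt(2) / 1295+135592447426689 / 181300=747940812.66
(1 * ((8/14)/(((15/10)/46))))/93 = 368/1953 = 0.19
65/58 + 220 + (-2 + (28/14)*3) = 13057/58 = 225.12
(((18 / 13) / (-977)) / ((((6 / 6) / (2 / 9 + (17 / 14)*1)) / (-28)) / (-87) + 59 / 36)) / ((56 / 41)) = -17431929 / 27538498715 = -0.00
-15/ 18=-5/ 6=-0.83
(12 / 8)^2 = 9 / 4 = 2.25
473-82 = 391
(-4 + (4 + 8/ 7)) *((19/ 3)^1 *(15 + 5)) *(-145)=-440800/ 21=-20990.48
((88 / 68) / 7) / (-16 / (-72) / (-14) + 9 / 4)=792 / 9571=0.08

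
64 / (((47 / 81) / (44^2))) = 10036224 / 47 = 213536.68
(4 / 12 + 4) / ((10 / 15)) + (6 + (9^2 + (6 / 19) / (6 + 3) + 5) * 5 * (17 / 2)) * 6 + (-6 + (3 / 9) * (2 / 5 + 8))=4175867 / 190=21978.25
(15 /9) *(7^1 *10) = 350 /3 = 116.67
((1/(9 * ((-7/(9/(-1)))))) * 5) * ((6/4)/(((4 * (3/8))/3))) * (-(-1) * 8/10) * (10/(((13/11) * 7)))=1320/637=2.07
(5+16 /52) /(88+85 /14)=322 /5707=0.06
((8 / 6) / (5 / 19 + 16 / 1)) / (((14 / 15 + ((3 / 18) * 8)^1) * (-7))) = -190 / 36771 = -0.01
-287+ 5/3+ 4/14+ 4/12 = -1993/7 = -284.71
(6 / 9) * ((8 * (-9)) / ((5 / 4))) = -192 / 5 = -38.40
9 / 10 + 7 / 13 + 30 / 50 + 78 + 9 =2315 / 26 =89.04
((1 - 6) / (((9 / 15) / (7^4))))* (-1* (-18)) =-360150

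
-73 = -73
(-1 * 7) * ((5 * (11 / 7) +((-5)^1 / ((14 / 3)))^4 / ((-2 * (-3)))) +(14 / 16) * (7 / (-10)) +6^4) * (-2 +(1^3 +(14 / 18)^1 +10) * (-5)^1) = 68601220669 / 123480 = 555565.44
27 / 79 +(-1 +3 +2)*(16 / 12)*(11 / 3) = 14147 / 711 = 19.90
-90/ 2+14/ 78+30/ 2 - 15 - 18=-2450/ 39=-62.82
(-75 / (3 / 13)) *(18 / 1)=-5850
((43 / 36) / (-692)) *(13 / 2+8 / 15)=-9073 / 747360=-0.01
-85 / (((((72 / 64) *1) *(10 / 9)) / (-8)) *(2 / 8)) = 2176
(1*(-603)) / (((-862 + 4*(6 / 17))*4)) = 10251 / 58520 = 0.18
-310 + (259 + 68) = 17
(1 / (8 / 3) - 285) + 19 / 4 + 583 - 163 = 1121 / 8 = 140.12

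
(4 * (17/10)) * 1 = 34/5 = 6.80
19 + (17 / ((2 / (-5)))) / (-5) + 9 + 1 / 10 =183 / 5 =36.60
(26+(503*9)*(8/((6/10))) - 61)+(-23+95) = 60397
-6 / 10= -3 / 5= -0.60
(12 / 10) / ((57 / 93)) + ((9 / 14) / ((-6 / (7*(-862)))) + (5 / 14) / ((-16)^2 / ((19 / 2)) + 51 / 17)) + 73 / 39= 9597100972 / 14757015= 650.34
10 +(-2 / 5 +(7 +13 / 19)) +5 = 2117 / 95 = 22.28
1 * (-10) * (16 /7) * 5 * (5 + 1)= -4800 /7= -685.71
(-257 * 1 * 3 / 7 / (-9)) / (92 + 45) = 257 / 2877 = 0.09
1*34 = 34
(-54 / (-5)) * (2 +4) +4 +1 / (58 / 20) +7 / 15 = 69.61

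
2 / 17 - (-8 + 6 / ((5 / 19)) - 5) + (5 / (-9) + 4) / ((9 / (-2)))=-71933 / 6885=-10.45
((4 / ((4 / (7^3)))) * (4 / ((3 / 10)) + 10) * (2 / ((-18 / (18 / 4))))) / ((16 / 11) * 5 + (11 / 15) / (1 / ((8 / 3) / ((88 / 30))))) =-132055 / 262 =-504.03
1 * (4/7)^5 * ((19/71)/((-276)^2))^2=0.00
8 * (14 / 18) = 56 / 9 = 6.22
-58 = -58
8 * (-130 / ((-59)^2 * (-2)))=520 / 3481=0.15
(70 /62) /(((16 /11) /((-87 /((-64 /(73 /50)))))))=489027 /317440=1.54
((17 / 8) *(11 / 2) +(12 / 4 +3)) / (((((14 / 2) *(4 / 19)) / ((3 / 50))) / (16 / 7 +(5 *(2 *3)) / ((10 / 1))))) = 596847 / 156800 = 3.81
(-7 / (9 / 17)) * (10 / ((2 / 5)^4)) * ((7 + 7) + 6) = -1859375 / 18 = -103298.61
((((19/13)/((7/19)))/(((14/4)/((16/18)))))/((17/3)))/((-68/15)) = -7220/184093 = -0.04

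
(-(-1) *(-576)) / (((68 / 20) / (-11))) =31680 / 17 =1863.53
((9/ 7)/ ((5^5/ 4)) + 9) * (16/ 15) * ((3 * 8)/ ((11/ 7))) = 2291328/ 15625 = 146.64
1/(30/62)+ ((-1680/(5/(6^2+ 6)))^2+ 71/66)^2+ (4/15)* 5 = 863797914666129077177/21780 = 39660143005791050.38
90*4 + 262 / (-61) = 21698 / 61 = 355.70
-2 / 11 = -0.18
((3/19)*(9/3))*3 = 27/19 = 1.42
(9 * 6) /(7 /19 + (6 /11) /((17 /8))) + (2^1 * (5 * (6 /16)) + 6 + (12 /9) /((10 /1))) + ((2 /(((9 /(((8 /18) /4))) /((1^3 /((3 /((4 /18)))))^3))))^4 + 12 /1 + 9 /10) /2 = 1474020453738357868629642685733 /14350062875972441396928507261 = 102.72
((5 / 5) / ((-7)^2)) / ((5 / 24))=24 / 245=0.10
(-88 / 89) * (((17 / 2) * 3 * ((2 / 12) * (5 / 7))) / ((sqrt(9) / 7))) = -1870 / 267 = -7.00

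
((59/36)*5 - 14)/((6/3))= -209/72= -2.90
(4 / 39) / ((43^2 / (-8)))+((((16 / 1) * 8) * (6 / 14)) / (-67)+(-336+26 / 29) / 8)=-167545519993 / 3923126844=-42.71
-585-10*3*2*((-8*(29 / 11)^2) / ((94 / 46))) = 5957745 / 5687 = 1047.61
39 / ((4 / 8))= 78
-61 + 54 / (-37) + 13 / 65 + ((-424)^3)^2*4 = 4299588170012414722 / 185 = 23241017135202241.74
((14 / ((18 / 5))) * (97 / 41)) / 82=3395 / 30258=0.11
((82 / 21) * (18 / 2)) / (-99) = -82 / 231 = -0.35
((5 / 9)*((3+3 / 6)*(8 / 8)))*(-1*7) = -245 / 18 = -13.61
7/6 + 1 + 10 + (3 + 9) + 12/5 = 797/30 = 26.57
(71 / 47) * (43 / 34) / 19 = 3053 / 30362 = 0.10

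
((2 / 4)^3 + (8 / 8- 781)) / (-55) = 6239 / 440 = 14.18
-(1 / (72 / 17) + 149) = -10745 / 72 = -149.24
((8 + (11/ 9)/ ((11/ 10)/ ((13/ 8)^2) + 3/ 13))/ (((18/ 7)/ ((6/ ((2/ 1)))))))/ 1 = 340753/ 29538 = 11.54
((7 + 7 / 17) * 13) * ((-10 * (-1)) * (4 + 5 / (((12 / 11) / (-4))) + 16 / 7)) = -197340 / 17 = -11608.24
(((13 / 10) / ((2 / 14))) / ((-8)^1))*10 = -91 / 8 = -11.38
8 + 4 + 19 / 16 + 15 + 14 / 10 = 2367 / 80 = 29.59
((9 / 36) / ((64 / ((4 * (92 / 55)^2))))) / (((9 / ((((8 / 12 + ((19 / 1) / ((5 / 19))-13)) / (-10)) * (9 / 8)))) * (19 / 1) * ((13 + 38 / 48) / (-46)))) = 5462983 / 951211250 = 0.01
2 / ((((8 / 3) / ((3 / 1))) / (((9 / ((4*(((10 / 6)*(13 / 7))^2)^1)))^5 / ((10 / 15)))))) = 26593117880808352923 / 11028679347920000000000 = 0.00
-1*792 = -792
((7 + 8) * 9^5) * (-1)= -885735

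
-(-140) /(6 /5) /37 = 350 /111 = 3.15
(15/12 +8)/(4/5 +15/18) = 5.66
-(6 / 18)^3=-1 / 27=-0.04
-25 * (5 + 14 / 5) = -195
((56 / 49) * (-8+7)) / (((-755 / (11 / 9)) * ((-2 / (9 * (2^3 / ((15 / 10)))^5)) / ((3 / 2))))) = -53.89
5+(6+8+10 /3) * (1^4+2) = 57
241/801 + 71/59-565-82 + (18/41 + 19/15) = -6237099118/9688095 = -643.79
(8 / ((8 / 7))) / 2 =7 / 2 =3.50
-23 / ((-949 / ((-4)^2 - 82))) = -1.60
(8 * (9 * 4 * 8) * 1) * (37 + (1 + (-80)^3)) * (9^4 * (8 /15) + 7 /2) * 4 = -82632927624192 /5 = -16526585524838.40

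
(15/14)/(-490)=-0.00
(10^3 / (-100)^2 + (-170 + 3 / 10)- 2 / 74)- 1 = -31566 / 185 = -170.63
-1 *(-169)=169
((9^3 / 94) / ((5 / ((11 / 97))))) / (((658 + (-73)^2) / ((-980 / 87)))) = -261954 / 791547257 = -0.00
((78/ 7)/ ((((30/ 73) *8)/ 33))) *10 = 31317/ 28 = 1118.46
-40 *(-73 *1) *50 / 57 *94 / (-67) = -13724000 / 3819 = -3593.61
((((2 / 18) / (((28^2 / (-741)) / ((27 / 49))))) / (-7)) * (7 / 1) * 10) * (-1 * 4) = -11115 / 4802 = -2.31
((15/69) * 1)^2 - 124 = -65571/529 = -123.95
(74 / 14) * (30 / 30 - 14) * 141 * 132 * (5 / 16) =-11190465 / 28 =-399659.46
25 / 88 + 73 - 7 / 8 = 1593 / 22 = 72.41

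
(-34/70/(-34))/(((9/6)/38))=38/105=0.36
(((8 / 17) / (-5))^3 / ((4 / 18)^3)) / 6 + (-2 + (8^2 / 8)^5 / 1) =20122411974 / 614125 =32765.99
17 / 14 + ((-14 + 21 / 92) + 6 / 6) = -7443 / 644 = -11.56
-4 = -4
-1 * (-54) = 54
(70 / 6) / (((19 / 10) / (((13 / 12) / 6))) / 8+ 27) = 4550 / 11043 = 0.41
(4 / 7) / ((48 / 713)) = 713 / 84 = 8.49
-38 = -38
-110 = -110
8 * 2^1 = 16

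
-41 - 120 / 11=-571 / 11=-51.91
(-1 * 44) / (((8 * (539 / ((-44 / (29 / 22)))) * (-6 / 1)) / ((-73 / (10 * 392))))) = 8833 / 8355480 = 0.00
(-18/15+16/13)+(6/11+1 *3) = 2557/715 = 3.58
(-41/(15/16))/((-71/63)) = 13776/355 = 38.81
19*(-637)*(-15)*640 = 116188800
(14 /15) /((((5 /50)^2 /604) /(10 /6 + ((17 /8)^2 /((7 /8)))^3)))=55334544185 /7056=7842197.31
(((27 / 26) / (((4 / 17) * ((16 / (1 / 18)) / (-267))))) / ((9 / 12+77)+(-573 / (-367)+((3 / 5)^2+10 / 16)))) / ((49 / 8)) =-13881775 / 1668585828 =-0.01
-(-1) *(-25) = -25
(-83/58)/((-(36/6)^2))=83/2088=0.04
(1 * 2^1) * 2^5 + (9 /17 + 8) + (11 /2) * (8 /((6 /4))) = 101.86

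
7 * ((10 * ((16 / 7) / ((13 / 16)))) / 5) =512 / 13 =39.38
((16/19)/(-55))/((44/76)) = -16/605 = -0.03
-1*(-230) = 230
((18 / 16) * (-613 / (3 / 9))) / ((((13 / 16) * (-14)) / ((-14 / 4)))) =-16551 / 26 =-636.58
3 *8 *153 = 3672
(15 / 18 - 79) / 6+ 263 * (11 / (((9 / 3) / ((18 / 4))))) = 155753 / 36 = 4326.47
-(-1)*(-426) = -426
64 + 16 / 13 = 848 / 13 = 65.23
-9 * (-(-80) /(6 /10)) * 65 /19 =-78000 /19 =-4105.26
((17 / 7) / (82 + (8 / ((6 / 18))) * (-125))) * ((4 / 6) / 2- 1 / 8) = -85 / 490224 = -0.00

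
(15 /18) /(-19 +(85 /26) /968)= -62920 /1434321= -0.04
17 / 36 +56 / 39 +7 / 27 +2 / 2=4447 / 1404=3.17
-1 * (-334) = 334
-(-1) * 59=59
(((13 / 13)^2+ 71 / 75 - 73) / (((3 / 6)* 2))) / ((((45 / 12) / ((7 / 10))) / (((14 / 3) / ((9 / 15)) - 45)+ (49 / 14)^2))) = 331.21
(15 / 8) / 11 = 15 / 88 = 0.17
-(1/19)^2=-1/361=-0.00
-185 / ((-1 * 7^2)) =185 / 49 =3.78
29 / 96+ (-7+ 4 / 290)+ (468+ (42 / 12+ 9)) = 6595517 / 13920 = 473.82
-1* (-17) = 17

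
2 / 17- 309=-5251 / 17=-308.88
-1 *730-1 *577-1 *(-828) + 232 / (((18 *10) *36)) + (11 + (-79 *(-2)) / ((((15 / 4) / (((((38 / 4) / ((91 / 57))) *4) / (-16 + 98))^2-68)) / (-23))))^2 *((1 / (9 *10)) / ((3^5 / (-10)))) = -377930435390248944557908457 / 190705093631951412150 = -1981753.23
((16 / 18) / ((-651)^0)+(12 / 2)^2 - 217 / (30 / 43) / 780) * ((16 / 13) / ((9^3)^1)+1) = 2701926139 / 73920600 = 36.55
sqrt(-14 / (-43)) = sqrt(602) / 43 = 0.57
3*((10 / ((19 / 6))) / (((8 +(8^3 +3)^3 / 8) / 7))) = 1120 / 288358649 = 0.00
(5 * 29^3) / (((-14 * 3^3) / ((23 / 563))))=-2804735 / 212814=-13.18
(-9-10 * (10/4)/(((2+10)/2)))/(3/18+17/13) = -1027/115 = -8.93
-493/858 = -0.57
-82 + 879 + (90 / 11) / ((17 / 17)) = 8857 / 11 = 805.18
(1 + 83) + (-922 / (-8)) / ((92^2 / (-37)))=2826847 / 33856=83.50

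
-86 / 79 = -1.09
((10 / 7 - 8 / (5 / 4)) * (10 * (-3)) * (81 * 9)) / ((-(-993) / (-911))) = -231113412 / 2317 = -99746.83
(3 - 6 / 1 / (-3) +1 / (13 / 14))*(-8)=-632 / 13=-48.62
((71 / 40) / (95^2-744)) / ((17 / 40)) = 71 / 140777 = 0.00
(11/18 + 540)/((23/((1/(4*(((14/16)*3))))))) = 9731/4347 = 2.24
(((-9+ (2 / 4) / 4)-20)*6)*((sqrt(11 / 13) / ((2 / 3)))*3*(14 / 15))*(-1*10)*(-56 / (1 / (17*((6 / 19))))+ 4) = -41010354*sqrt(143) / 247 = -1985475.73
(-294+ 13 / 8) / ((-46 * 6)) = 2339 / 2208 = 1.06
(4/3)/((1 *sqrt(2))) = 2 *sqrt(2)/3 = 0.94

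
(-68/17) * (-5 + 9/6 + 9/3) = 2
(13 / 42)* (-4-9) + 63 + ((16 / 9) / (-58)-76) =-62317 / 3654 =-17.05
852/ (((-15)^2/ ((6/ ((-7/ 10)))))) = -1136/ 35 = -32.46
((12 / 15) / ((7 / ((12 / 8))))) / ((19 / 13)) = 78 / 665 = 0.12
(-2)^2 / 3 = 4 / 3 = 1.33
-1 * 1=-1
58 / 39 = 1.49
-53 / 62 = -0.85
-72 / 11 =-6.55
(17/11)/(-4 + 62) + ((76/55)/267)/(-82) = 928291/34920930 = 0.03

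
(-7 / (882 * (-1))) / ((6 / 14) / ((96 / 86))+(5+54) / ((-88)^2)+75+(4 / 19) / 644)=1692064 / 16073552421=0.00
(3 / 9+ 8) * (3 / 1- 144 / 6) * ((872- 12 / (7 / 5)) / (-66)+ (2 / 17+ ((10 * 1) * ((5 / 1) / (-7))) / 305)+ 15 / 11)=69614675 / 34221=2034.27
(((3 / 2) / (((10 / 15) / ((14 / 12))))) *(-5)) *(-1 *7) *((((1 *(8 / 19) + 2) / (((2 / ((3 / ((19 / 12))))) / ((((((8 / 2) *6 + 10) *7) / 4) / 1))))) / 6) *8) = 6035085 / 361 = 16717.69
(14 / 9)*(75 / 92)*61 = 10675 / 138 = 77.36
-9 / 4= -2.25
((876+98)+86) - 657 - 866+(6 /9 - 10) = -1417 /3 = -472.33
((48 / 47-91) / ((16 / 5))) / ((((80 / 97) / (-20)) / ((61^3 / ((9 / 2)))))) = 465552784765 / 13536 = 34393675.00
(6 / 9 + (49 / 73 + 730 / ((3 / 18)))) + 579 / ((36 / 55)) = 1537649 / 292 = 5265.92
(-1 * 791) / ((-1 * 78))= 791 / 78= 10.14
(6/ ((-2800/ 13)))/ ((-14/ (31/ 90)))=403/ 588000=0.00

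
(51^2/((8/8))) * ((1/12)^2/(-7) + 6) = 1747583/112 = 15603.42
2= 2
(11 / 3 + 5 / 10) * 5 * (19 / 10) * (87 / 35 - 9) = -1805 / 7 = -257.86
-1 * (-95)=95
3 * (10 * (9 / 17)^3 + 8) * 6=170.71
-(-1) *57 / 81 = 19 / 27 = 0.70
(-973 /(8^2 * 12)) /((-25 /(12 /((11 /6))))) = 2919 /8800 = 0.33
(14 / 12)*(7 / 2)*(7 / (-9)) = -343 / 108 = -3.18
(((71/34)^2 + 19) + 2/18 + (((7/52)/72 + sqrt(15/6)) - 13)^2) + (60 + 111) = 1482379852945/4051067904 - 48665 *sqrt(10)/3744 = 324.82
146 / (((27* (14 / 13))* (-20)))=-949 / 3780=-0.25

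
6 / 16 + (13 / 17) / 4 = 77 / 136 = 0.57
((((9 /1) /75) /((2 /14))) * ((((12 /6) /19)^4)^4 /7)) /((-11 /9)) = -1769472 /79321388731095821112275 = -0.00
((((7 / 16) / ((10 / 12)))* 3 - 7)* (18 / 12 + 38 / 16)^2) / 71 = -208537 / 181760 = -1.15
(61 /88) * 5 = 305 /88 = 3.47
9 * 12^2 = 1296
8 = 8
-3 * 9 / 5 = -27 / 5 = -5.40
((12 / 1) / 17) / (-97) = -12 / 1649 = -0.01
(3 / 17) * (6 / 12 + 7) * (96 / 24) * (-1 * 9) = -810 / 17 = -47.65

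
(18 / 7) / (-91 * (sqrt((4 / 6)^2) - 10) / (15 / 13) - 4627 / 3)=-810 / 253967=-0.00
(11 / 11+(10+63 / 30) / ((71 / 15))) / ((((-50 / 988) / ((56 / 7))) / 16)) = -3193216 / 355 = -8994.97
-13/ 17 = -0.76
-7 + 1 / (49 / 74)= -269 / 49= -5.49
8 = 8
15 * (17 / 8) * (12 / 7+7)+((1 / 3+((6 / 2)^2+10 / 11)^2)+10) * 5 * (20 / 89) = 723141785 / 1809192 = 399.70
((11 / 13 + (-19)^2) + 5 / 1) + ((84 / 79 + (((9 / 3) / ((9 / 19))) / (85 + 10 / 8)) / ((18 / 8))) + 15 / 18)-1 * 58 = 5946069101 / 19133010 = 310.78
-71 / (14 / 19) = -1349 / 14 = -96.36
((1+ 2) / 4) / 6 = 1 / 8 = 0.12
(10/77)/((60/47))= 47/462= 0.10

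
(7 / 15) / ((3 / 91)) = 637 / 45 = 14.16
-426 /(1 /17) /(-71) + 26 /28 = 1441 /14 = 102.93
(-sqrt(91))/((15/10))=-2 * sqrt(91)/3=-6.36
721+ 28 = 749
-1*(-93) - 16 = 77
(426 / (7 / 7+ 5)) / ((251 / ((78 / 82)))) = 2769 / 10291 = 0.27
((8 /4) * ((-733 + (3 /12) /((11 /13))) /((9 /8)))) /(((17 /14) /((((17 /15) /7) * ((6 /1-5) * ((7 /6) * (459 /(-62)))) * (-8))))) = -12000.60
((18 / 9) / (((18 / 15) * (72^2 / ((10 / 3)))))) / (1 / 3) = 25 / 7776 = 0.00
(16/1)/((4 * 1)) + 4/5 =24/5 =4.80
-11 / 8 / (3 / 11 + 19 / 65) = -7865 / 3232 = -2.43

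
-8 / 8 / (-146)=0.01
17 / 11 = 1.55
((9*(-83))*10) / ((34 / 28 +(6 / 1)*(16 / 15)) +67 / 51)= -26667900 / 31873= -836.69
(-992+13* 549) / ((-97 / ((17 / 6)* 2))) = -104465 / 291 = -358.99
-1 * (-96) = 96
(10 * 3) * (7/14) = 15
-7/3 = -2.33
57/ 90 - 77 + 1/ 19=-43499/ 570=-76.31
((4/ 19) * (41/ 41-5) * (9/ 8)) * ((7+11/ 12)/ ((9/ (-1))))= 0.83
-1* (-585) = 585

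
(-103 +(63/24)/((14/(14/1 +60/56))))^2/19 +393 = 46219627/50176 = 921.15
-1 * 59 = -59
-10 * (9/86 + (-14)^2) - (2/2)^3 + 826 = -1136.05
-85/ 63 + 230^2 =3332615/ 63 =52898.65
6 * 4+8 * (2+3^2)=112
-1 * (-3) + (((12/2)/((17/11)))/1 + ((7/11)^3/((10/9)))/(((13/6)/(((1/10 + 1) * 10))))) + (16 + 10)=4553972/133705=34.06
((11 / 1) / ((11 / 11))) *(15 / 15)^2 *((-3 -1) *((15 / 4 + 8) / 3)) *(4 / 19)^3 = -33088 / 20577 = -1.61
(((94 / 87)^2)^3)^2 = 475920314814253376475136 / 188031682201497672618081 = 2.53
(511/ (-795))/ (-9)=511/ 7155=0.07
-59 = -59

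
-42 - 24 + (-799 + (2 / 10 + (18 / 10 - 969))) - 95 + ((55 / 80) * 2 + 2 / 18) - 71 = -143749 / 72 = -1996.51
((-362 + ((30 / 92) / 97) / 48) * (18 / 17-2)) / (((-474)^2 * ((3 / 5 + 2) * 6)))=43073165 / 443106905904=0.00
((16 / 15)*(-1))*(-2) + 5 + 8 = 227 / 15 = 15.13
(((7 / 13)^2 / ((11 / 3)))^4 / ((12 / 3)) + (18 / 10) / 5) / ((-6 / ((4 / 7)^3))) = -1146570024596856 / 102412198143830575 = -0.01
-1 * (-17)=17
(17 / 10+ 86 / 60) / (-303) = -47 / 4545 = -0.01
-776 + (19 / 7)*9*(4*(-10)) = -12272 / 7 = -1753.14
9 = 9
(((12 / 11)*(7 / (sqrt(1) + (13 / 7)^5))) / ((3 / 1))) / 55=117649 / 58700125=0.00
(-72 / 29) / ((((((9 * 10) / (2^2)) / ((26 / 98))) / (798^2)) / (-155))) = 83798208 / 29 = 2889593.38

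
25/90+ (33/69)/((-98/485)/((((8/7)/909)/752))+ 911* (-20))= 3878479705/13962699792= 0.28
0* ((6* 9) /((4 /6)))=0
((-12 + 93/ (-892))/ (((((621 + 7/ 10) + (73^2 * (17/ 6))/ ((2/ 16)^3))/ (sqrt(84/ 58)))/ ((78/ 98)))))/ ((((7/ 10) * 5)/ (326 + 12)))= -164222370 * sqrt(1218)/ 39575203838947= -0.00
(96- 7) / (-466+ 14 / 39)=-3471 / 18160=-0.19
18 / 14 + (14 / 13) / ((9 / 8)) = 1837 / 819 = 2.24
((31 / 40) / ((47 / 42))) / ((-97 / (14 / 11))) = -0.01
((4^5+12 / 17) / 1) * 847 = 14754740 / 17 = 867925.88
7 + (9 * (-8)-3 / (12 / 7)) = -267 / 4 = -66.75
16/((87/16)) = 256/87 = 2.94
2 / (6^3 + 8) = 1 / 112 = 0.01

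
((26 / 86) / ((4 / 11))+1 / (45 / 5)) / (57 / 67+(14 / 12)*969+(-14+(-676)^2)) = 0.00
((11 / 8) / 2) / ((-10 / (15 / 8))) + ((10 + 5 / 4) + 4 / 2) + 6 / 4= 3743 / 256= 14.62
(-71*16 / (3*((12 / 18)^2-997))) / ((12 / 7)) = 1988 / 8969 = 0.22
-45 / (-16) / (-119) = -45 / 1904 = -0.02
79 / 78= 1.01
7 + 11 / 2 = 25 / 2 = 12.50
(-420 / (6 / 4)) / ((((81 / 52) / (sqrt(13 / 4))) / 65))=-473200 *sqrt(13) / 81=-21063.54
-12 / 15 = -4 / 5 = -0.80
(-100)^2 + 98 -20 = 10078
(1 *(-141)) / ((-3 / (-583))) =-27401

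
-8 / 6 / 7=-0.19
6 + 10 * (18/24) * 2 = 21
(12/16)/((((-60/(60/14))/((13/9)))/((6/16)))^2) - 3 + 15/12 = -263255/150528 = -1.75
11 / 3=3.67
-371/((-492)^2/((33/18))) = -4081/1452384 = -0.00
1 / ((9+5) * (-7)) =-1 / 98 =-0.01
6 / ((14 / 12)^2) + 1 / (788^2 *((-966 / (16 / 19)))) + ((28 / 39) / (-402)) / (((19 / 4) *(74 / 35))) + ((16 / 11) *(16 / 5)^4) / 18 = 42690933952548189859 / 3314172092907926250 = 12.88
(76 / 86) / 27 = 0.03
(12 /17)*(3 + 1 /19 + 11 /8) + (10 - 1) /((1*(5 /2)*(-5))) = 38847 /16150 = 2.41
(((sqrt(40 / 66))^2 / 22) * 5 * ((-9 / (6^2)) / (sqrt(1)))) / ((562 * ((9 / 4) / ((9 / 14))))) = -25 / 1428042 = -0.00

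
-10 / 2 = -5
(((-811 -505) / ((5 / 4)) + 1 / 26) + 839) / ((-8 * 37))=27789 / 38480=0.72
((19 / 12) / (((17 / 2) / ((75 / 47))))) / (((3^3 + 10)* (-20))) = -95 / 236504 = -0.00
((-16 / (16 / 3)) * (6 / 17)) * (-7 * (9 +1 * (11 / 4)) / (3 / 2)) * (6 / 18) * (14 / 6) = 2303 / 51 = 45.16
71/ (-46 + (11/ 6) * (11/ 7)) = -2982/ 1811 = -1.65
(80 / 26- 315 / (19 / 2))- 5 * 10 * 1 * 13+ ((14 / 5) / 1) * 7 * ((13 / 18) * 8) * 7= 112.63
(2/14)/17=1/119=0.01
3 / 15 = 1 / 5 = 0.20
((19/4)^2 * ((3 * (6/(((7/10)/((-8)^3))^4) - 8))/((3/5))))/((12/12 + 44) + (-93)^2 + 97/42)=558173949785559717/25055807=22277228978.72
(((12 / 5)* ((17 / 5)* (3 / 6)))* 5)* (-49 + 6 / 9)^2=142970 / 3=47656.67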